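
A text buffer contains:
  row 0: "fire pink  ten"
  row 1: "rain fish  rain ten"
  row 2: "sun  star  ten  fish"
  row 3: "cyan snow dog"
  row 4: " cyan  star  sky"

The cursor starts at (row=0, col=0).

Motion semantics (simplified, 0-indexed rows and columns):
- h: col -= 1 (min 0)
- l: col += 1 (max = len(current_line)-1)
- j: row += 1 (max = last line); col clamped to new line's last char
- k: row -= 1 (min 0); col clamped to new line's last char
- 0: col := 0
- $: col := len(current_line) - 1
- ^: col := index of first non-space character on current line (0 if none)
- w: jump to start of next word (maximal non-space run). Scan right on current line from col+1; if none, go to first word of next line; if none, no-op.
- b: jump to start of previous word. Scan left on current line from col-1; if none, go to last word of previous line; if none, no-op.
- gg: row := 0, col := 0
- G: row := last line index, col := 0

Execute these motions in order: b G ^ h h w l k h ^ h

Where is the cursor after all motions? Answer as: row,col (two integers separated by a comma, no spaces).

After 1 (b): row=0 col=0 char='f'
After 2 (G): row=4 col=0 char='_'
After 3 (^): row=4 col=1 char='c'
After 4 (h): row=4 col=0 char='_'
After 5 (h): row=4 col=0 char='_'
After 6 (w): row=4 col=1 char='c'
After 7 (l): row=4 col=2 char='y'
After 8 (k): row=3 col=2 char='a'
After 9 (h): row=3 col=1 char='y'
After 10 (^): row=3 col=0 char='c'
After 11 (h): row=3 col=0 char='c'

Answer: 3,0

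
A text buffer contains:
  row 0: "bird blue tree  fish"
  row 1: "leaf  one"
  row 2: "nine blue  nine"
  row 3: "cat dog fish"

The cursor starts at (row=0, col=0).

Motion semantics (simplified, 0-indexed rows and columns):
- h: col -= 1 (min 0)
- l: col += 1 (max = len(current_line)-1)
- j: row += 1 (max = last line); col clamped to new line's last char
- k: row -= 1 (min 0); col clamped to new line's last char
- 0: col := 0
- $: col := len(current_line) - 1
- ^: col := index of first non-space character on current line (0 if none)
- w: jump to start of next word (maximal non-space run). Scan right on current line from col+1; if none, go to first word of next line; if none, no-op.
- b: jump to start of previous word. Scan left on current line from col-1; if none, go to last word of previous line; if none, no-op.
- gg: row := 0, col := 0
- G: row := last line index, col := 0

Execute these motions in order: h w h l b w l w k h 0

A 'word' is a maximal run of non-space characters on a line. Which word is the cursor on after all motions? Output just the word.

Answer: bird

Derivation:
After 1 (h): row=0 col=0 char='b'
After 2 (w): row=0 col=5 char='b'
After 3 (h): row=0 col=4 char='_'
After 4 (l): row=0 col=5 char='b'
After 5 (b): row=0 col=0 char='b'
After 6 (w): row=0 col=5 char='b'
After 7 (l): row=0 col=6 char='l'
After 8 (w): row=0 col=10 char='t'
After 9 (k): row=0 col=10 char='t'
After 10 (h): row=0 col=9 char='_'
After 11 (0): row=0 col=0 char='b'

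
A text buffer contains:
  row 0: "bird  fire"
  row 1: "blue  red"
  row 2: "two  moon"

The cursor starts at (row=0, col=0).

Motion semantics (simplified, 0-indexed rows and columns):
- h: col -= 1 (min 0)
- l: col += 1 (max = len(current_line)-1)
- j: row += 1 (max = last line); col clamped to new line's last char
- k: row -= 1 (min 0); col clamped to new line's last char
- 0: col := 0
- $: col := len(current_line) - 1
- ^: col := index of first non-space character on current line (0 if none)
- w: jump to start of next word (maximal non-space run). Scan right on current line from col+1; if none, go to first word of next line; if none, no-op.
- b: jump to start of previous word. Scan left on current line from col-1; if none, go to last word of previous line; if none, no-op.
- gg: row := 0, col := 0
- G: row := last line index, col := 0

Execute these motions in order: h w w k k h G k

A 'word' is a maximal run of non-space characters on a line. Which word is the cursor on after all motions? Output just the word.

After 1 (h): row=0 col=0 char='b'
After 2 (w): row=0 col=6 char='f'
After 3 (w): row=1 col=0 char='b'
After 4 (k): row=0 col=0 char='b'
After 5 (k): row=0 col=0 char='b'
After 6 (h): row=0 col=0 char='b'
After 7 (G): row=2 col=0 char='t'
After 8 (k): row=1 col=0 char='b'

Answer: blue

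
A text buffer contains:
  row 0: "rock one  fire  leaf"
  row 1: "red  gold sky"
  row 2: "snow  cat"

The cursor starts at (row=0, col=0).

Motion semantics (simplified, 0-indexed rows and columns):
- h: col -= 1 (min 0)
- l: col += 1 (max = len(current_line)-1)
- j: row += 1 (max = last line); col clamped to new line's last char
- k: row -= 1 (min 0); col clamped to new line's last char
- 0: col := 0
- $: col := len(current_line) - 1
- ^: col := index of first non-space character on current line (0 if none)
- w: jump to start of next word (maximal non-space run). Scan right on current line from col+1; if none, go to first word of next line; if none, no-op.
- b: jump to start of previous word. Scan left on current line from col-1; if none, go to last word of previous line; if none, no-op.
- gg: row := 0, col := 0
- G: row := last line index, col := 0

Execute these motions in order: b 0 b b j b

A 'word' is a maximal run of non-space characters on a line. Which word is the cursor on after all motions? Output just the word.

Answer: leaf

Derivation:
After 1 (b): row=0 col=0 char='r'
After 2 (0): row=0 col=0 char='r'
After 3 (b): row=0 col=0 char='r'
After 4 (b): row=0 col=0 char='r'
After 5 (j): row=1 col=0 char='r'
After 6 (b): row=0 col=16 char='l'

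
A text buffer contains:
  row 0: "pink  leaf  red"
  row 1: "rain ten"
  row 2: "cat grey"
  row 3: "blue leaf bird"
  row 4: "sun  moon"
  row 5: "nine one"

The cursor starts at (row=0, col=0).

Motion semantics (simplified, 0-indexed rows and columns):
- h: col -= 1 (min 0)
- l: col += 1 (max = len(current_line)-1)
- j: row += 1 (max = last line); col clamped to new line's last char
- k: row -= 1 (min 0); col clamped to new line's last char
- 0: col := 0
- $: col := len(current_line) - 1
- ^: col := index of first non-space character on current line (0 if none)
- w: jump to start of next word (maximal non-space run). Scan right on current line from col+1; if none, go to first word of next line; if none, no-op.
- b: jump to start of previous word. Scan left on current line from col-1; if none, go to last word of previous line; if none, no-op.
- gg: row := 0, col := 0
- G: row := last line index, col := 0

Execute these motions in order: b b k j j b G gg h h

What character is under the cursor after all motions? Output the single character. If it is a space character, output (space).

Answer: p

Derivation:
After 1 (b): row=0 col=0 char='p'
After 2 (b): row=0 col=0 char='p'
After 3 (k): row=0 col=0 char='p'
After 4 (j): row=1 col=0 char='r'
After 5 (j): row=2 col=0 char='c'
After 6 (b): row=1 col=5 char='t'
After 7 (G): row=5 col=0 char='n'
After 8 (gg): row=0 col=0 char='p'
After 9 (h): row=0 col=0 char='p'
After 10 (h): row=0 col=0 char='p'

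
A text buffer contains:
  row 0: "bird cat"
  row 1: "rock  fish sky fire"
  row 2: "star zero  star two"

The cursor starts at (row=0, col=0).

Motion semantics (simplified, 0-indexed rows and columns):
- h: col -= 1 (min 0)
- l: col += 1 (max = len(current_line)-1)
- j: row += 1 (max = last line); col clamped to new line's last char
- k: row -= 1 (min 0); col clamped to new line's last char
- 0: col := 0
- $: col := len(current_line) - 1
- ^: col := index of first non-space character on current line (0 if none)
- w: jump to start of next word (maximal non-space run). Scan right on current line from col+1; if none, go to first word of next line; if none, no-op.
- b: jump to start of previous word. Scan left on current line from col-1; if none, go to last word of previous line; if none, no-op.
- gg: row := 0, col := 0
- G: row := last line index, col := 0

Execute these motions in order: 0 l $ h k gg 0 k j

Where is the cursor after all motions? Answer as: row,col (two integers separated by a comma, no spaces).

Answer: 1,0

Derivation:
After 1 (0): row=0 col=0 char='b'
After 2 (l): row=0 col=1 char='i'
After 3 ($): row=0 col=7 char='t'
After 4 (h): row=0 col=6 char='a'
After 5 (k): row=0 col=6 char='a'
After 6 (gg): row=0 col=0 char='b'
After 7 (0): row=0 col=0 char='b'
After 8 (k): row=0 col=0 char='b'
After 9 (j): row=1 col=0 char='r'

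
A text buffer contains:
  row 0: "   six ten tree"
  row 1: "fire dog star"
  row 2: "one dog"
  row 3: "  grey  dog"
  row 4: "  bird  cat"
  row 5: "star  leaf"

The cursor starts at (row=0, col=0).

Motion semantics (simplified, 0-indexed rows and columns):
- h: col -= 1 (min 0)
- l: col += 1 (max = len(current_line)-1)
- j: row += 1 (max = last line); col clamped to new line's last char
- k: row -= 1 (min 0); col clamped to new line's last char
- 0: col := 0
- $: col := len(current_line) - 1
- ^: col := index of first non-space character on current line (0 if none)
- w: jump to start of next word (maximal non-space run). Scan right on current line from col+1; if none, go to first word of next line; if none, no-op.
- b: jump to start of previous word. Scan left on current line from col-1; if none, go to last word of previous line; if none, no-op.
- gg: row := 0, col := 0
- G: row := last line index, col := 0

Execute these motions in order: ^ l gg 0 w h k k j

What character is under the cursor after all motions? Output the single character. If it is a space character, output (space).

Answer: r

Derivation:
After 1 (^): row=0 col=3 char='s'
After 2 (l): row=0 col=4 char='i'
After 3 (gg): row=0 col=0 char='_'
After 4 (0): row=0 col=0 char='_'
After 5 (w): row=0 col=3 char='s'
After 6 (h): row=0 col=2 char='_'
After 7 (k): row=0 col=2 char='_'
After 8 (k): row=0 col=2 char='_'
After 9 (j): row=1 col=2 char='r'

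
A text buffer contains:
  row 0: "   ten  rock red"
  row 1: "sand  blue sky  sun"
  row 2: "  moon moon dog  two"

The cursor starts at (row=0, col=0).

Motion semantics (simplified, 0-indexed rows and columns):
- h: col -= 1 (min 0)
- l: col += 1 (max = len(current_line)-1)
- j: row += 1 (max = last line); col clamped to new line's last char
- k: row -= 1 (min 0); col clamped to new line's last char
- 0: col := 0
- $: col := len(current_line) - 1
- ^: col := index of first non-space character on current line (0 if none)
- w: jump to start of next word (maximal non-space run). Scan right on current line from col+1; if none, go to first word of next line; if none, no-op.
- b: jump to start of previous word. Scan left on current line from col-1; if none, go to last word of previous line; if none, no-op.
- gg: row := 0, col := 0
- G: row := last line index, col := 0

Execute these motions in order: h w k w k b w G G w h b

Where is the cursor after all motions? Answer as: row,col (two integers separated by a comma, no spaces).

After 1 (h): row=0 col=0 char='_'
After 2 (w): row=0 col=3 char='t'
After 3 (k): row=0 col=3 char='t'
After 4 (w): row=0 col=8 char='r'
After 5 (k): row=0 col=8 char='r'
After 6 (b): row=0 col=3 char='t'
After 7 (w): row=0 col=8 char='r'
After 8 (G): row=2 col=0 char='_'
After 9 (G): row=2 col=0 char='_'
After 10 (w): row=2 col=2 char='m'
After 11 (h): row=2 col=1 char='_'
After 12 (b): row=1 col=16 char='s'

Answer: 1,16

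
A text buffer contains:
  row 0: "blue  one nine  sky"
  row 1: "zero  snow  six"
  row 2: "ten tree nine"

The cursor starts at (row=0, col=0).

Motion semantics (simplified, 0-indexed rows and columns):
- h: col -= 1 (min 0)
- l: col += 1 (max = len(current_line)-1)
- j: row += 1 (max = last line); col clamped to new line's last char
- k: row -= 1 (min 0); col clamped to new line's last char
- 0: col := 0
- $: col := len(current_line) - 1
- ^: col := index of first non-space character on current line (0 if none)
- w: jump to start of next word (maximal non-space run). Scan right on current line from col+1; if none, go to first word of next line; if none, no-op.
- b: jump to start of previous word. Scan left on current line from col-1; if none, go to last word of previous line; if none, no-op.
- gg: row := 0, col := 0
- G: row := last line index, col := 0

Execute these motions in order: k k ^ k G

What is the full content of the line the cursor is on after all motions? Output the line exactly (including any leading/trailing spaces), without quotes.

Answer: ten tree nine

Derivation:
After 1 (k): row=0 col=0 char='b'
After 2 (k): row=0 col=0 char='b'
After 3 (^): row=0 col=0 char='b'
After 4 (k): row=0 col=0 char='b'
After 5 (G): row=2 col=0 char='t'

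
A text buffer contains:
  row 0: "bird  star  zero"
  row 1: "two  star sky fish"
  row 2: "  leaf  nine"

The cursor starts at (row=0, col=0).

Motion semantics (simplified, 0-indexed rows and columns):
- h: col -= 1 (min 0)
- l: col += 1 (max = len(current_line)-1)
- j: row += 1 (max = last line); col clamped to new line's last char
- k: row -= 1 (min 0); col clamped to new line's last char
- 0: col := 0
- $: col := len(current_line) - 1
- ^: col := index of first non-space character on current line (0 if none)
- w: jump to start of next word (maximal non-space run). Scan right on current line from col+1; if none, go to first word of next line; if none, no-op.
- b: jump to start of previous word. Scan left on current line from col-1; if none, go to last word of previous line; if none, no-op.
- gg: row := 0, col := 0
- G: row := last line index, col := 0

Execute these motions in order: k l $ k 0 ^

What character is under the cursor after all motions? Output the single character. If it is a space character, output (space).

After 1 (k): row=0 col=0 char='b'
After 2 (l): row=0 col=1 char='i'
After 3 ($): row=0 col=15 char='o'
After 4 (k): row=0 col=15 char='o'
After 5 (0): row=0 col=0 char='b'
After 6 (^): row=0 col=0 char='b'

Answer: b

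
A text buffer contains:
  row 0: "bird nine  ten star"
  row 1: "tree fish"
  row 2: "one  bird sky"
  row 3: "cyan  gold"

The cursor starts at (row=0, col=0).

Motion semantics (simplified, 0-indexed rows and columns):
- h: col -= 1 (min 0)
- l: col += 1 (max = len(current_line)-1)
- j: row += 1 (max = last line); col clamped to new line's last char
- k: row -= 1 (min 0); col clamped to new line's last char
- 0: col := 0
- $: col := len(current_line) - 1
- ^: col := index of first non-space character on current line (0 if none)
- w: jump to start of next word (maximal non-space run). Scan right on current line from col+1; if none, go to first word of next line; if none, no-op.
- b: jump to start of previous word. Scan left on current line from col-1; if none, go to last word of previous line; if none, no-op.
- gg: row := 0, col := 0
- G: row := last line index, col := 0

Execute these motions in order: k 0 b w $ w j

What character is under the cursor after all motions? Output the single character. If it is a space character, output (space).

After 1 (k): row=0 col=0 char='b'
After 2 (0): row=0 col=0 char='b'
After 3 (b): row=0 col=0 char='b'
After 4 (w): row=0 col=5 char='n'
After 5 ($): row=0 col=18 char='r'
After 6 (w): row=1 col=0 char='t'
After 7 (j): row=2 col=0 char='o'

Answer: o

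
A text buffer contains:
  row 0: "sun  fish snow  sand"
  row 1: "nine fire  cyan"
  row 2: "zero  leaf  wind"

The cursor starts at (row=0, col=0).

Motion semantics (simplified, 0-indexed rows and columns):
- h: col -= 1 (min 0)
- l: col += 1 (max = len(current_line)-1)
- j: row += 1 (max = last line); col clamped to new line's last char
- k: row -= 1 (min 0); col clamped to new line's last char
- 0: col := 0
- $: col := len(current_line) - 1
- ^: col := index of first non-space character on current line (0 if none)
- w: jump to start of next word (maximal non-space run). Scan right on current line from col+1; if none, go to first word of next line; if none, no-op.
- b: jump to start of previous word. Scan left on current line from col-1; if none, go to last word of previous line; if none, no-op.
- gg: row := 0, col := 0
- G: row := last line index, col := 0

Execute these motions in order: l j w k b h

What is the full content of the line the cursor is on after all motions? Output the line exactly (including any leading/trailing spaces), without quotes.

Answer: sun  fish snow  sand

Derivation:
After 1 (l): row=0 col=1 char='u'
After 2 (j): row=1 col=1 char='i'
After 3 (w): row=1 col=5 char='f'
After 4 (k): row=0 col=5 char='f'
After 5 (b): row=0 col=0 char='s'
After 6 (h): row=0 col=0 char='s'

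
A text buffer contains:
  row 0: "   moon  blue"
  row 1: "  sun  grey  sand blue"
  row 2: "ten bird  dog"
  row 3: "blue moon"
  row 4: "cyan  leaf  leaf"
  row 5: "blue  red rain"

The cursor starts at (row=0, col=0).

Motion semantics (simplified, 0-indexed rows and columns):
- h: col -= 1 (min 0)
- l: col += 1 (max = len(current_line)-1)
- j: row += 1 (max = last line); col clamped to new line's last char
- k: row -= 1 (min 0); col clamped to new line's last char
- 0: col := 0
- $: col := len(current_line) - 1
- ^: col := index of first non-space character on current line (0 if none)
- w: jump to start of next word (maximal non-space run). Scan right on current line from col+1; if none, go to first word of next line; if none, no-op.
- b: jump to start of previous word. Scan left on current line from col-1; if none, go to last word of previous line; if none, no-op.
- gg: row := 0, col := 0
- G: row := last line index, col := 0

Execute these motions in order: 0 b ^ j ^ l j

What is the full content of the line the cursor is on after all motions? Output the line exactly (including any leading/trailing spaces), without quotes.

Answer: ten bird  dog

Derivation:
After 1 (0): row=0 col=0 char='_'
After 2 (b): row=0 col=0 char='_'
After 3 (^): row=0 col=3 char='m'
After 4 (j): row=1 col=3 char='u'
After 5 (^): row=1 col=2 char='s'
After 6 (l): row=1 col=3 char='u'
After 7 (j): row=2 col=3 char='_'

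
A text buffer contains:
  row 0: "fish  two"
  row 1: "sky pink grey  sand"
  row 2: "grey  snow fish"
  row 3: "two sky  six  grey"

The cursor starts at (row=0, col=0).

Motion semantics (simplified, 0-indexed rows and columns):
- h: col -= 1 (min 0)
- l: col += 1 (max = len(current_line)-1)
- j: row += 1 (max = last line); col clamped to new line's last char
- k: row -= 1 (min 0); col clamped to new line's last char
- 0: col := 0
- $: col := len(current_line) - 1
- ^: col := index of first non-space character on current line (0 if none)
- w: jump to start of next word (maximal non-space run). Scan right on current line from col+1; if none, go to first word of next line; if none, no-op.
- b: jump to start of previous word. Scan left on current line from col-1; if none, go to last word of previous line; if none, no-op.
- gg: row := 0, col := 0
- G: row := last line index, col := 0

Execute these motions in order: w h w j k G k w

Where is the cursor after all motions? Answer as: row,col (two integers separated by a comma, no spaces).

After 1 (w): row=0 col=6 char='t'
After 2 (h): row=0 col=5 char='_'
After 3 (w): row=0 col=6 char='t'
After 4 (j): row=1 col=6 char='n'
After 5 (k): row=0 col=6 char='t'
After 6 (G): row=3 col=0 char='t'
After 7 (k): row=2 col=0 char='g'
After 8 (w): row=2 col=6 char='s'

Answer: 2,6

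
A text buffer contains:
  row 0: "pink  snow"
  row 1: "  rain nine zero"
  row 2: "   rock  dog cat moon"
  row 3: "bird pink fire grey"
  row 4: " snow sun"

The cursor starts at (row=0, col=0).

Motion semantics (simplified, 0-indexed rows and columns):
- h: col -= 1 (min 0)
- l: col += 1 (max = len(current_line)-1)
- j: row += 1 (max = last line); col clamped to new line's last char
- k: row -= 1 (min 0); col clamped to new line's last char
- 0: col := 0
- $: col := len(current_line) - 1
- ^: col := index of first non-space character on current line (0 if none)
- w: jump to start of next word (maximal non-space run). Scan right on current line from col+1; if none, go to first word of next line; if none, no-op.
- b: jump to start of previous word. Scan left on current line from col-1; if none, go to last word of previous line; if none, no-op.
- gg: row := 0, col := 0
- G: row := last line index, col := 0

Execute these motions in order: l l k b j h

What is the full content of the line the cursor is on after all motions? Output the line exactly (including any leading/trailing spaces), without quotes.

After 1 (l): row=0 col=1 char='i'
After 2 (l): row=0 col=2 char='n'
After 3 (k): row=0 col=2 char='n'
After 4 (b): row=0 col=0 char='p'
After 5 (j): row=1 col=0 char='_'
After 6 (h): row=1 col=0 char='_'

Answer:   rain nine zero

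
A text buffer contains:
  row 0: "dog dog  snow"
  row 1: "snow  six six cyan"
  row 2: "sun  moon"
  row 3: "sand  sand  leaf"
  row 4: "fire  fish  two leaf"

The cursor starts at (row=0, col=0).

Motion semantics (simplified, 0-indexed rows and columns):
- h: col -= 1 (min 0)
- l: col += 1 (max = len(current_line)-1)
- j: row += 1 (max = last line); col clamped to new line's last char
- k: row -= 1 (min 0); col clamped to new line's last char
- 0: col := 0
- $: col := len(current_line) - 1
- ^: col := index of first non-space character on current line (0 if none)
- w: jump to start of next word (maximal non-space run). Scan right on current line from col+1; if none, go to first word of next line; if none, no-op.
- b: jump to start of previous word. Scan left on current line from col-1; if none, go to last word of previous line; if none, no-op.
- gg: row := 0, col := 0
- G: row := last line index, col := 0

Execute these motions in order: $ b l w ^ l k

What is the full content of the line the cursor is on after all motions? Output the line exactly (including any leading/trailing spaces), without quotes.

After 1 ($): row=0 col=12 char='w'
After 2 (b): row=0 col=9 char='s'
After 3 (l): row=0 col=10 char='n'
After 4 (w): row=1 col=0 char='s'
After 5 (^): row=1 col=0 char='s'
After 6 (l): row=1 col=1 char='n'
After 7 (k): row=0 col=1 char='o'

Answer: dog dog  snow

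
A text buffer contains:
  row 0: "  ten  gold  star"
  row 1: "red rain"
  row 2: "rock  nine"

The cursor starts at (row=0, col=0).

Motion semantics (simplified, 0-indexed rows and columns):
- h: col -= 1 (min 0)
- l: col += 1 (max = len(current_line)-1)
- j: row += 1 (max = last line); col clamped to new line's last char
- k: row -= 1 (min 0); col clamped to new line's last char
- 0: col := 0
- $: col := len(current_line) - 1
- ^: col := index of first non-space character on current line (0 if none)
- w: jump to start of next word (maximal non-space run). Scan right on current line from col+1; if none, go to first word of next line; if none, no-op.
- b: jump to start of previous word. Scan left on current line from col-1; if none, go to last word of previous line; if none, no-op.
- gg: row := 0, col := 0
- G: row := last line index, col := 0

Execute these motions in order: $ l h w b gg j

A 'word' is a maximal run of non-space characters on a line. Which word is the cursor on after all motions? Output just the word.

After 1 ($): row=0 col=16 char='r'
After 2 (l): row=0 col=16 char='r'
After 3 (h): row=0 col=15 char='a'
After 4 (w): row=1 col=0 char='r'
After 5 (b): row=0 col=13 char='s'
After 6 (gg): row=0 col=0 char='_'
After 7 (j): row=1 col=0 char='r'

Answer: red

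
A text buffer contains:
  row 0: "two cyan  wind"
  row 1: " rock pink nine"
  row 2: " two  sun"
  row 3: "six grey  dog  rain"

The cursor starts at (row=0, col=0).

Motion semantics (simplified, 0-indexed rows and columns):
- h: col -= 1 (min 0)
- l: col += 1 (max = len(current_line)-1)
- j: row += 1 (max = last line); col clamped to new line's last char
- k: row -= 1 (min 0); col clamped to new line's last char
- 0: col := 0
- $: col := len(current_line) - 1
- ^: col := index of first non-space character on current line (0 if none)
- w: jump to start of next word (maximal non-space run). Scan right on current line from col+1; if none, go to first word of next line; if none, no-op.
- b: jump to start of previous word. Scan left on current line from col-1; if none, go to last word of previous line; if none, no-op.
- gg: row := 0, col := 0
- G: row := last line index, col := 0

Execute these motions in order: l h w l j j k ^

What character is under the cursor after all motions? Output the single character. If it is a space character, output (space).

Answer: r

Derivation:
After 1 (l): row=0 col=1 char='w'
After 2 (h): row=0 col=0 char='t'
After 3 (w): row=0 col=4 char='c'
After 4 (l): row=0 col=5 char='y'
After 5 (j): row=1 col=5 char='_'
After 6 (j): row=2 col=5 char='_'
After 7 (k): row=1 col=5 char='_'
After 8 (^): row=1 col=1 char='r'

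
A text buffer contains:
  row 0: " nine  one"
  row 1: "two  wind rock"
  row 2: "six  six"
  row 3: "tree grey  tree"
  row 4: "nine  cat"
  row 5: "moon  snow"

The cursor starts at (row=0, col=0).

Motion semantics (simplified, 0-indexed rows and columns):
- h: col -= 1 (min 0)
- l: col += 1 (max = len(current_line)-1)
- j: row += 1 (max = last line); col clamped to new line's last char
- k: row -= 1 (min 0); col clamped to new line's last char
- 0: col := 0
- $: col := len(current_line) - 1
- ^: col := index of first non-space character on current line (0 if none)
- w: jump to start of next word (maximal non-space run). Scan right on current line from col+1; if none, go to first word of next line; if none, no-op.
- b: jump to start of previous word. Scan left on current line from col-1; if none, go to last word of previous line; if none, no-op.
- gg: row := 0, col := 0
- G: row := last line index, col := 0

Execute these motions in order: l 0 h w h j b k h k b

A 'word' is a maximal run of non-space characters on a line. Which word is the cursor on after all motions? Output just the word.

After 1 (l): row=0 col=1 char='n'
After 2 (0): row=0 col=0 char='_'
After 3 (h): row=0 col=0 char='_'
After 4 (w): row=0 col=1 char='n'
After 5 (h): row=0 col=0 char='_'
After 6 (j): row=1 col=0 char='t'
After 7 (b): row=0 col=7 char='o'
After 8 (k): row=0 col=7 char='o'
After 9 (h): row=0 col=6 char='_'
After 10 (k): row=0 col=6 char='_'
After 11 (b): row=0 col=1 char='n'

Answer: nine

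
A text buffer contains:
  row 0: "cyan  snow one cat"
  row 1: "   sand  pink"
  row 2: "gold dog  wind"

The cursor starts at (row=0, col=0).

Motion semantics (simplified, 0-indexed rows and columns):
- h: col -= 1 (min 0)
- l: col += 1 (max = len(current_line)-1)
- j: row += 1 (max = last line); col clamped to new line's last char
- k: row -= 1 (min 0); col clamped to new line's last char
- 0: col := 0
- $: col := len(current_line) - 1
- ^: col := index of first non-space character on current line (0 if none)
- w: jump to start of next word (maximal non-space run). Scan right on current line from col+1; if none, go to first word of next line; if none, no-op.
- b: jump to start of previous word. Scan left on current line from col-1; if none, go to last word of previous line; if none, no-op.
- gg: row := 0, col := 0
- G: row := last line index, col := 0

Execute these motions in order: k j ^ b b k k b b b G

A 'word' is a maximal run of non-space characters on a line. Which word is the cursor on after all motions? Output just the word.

Answer: gold

Derivation:
After 1 (k): row=0 col=0 char='c'
After 2 (j): row=1 col=0 char='_'
After 3 (^): row=1 col=3 char='s'
After 4 (b): row=0 col=15 char='c'
After 5 (b): row=0 col=11 char='o'
After 6 (k): row=0 col=11 char='o'
After 7 (k): row=0 col=11 char='o'
After 8 (b): row=0 col=6 char='s'
After 9 (b): row=0 col=0 char='c'
After 10 (b): row=0 col=0 char='c'
After 11 (G): row=2 col=0 char='g'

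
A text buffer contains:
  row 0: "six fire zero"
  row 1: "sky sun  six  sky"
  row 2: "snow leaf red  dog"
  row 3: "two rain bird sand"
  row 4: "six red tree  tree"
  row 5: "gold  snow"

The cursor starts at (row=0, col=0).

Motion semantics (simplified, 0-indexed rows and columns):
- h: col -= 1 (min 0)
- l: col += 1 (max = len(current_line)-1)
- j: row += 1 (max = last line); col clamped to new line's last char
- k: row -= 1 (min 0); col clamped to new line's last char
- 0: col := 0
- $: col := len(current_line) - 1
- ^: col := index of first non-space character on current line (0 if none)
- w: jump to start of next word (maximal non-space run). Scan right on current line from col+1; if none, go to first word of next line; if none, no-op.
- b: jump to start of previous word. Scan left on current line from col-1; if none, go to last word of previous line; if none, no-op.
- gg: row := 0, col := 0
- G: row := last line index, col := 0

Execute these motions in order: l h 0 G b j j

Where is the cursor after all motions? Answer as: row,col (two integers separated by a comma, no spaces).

Answer: 5,9

Derivation:
After 1 (l): row=0 col=1 char='i'
After 2 (h): row=0 col=0 char='s'
After 3 (0): row=0 col=0 char='s'
After 4 (G): row=5 col=0 char='g'
After 5 (b): row=4 col=14 char='t'
After 6 (j): row=5 col=9 char='w'
After 7 (j): row=5 col=9 char='w'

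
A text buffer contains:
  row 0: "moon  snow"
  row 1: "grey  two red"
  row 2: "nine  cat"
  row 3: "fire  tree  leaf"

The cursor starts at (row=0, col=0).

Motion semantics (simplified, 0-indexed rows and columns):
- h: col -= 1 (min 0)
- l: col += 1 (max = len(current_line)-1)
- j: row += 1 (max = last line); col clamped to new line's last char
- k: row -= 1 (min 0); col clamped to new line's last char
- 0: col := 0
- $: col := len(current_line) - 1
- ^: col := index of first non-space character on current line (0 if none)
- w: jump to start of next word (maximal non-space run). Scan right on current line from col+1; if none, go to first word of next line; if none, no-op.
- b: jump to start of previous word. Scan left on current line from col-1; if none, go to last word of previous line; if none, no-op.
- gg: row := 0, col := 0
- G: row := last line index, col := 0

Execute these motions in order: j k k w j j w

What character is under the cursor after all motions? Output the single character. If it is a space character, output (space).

Answer: f

Derivation:
After 1 (j): row=1 col=0 char='g'
After 2 (k): row=0 col=0 char='m'
After 3 (k): row=0 col=0 char='m'
After 4 (w): row=0 col=6 char='s'
After 5 (j): row=1 col=6 char='t'
After 6 (j): row=2 col=6 char='c'
After 7 (w): row=3 col=0 char='f'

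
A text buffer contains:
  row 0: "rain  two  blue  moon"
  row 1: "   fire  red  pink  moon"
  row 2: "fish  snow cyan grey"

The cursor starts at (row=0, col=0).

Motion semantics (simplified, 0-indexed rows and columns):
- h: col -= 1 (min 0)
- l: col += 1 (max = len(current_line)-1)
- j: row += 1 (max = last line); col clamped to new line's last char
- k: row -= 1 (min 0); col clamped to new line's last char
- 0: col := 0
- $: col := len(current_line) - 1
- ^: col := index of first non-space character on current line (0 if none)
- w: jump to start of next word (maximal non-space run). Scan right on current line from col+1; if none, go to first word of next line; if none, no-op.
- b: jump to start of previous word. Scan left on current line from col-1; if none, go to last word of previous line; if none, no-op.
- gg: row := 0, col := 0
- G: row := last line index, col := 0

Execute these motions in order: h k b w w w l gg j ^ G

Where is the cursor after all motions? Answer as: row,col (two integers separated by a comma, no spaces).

After 1 (h): row=0 col=0 char='r'
After 2 (k): row=0 col=0 char='r'
After 3 (b): row=0 col=0 char='r'
After 4 (w): row=0 col=6 char='t'
After 5 (w): row=0 col=11 char='b'
After 6 (w): row=0 col=17 char='m'
After 7 (l): row=0 col=18 char='o'
After 8 (gg): row=0 col=0 char='r'
After 9 (j): row=1 col=0 char='_'
After 10 (^): row=1 col=3 char='f'
After 11 (G): row=2 col=0 char='f'

Answer: 2,0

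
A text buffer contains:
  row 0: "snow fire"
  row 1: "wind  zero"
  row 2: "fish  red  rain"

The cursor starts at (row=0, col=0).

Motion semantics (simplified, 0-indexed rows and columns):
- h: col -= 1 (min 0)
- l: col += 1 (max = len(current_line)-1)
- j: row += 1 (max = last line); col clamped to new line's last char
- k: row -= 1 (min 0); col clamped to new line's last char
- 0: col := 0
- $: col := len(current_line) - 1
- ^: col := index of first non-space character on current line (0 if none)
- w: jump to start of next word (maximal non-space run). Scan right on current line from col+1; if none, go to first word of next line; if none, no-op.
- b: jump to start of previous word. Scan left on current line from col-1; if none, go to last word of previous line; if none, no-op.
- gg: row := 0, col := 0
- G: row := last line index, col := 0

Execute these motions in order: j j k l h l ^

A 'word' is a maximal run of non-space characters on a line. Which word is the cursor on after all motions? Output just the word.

Answer: wind

Derivation:
After 1 (j): row=1 col=0 char='w'
After 2 (j): row=2 col=0 char='f'
After 3 (k): row=1 col=0 char='w'
After 4 (l): row=1 col=1 char='i'
After 5 (h): row=1 col=0 char='w'
After 6 (l): row=1 col=1 char='i'
After 7 (^): row=1 col=0 char='w'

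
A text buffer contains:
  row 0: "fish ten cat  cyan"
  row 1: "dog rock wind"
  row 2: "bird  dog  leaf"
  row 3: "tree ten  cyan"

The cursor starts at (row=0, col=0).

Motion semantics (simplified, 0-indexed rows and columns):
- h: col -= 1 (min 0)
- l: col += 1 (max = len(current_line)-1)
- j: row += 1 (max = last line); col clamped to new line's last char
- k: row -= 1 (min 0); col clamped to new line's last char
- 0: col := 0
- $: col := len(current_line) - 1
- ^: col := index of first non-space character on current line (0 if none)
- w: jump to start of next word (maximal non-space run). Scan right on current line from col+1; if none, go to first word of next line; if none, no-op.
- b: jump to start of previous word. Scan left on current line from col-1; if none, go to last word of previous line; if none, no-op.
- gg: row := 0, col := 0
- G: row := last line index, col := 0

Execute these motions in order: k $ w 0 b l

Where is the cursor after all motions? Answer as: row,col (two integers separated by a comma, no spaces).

After 1 (k): row=0 col=0 char='f'
After 2 ($): row=0 col=17 char='n'
After 3 (w): row=1 col=0 char='d'
After 4 (0): row=1 col=0 char='d'
After 5 (b): row=0 col=14 char='c'
After 6 (l): row=0 col=15 char='y'

Answer: 0,15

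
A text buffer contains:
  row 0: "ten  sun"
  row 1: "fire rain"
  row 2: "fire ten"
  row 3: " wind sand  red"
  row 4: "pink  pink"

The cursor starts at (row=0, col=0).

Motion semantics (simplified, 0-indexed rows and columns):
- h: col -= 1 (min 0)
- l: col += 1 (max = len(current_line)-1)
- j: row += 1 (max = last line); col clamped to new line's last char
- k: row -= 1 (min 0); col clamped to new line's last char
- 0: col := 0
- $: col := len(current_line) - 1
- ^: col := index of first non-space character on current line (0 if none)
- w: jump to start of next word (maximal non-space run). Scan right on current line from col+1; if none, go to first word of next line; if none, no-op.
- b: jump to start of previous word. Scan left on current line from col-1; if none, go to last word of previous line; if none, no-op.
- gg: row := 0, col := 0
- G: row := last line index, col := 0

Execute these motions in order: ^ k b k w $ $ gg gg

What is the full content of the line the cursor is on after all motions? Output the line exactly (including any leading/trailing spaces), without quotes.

After 1 (^): row=0 col=0 char='t'
After 2 (k): row=0 col=0 char='t'
After 3 (b): row=0 col=0 char='t'
After 4 (k): row=0 col=0 char='t'
After 5 (w): row=0 col=5 char='s'
After 6 ($): row=0 col=7 char='n'
After 7 ($): row=0 col=7 char='n'
After 8 (gg): row=0 col=0 char='t'
After 9 (gg): row=0 col=0 char='t'

Answer: ten  sun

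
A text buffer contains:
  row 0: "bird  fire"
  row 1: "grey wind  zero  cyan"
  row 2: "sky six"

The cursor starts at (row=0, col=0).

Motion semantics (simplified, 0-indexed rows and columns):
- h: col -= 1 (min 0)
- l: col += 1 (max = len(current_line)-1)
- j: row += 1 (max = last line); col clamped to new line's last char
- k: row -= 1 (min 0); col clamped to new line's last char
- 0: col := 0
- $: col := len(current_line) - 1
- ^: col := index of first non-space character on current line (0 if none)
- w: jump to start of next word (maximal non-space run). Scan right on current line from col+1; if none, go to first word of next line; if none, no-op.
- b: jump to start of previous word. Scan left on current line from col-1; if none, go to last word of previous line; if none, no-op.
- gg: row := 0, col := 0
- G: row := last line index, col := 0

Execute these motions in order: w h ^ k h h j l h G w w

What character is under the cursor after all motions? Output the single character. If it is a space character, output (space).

After 1 (w): row=0 col=6 char='f'
After 2 (h): row=0 col=5 char='_'
After 3 (^): row=0 col=0 char='b'
After 4 (k): row=0 col=0 char='b'
After 5 (h): row=0 col=0 char='b'
After 6 (h): row=0 col=0 char='b'
After 7 (j): row=1 col=0 char='g'
After 8 (l): row=1 col=1 char='r'
After 9 (h): row=1 col=0 char='g'
After 10 (G): row=2 col=0 char='s'
After 11 (w): row=2 col=4 char='s'
After 12 (w): row=2 col=4 char='s'

Answer: s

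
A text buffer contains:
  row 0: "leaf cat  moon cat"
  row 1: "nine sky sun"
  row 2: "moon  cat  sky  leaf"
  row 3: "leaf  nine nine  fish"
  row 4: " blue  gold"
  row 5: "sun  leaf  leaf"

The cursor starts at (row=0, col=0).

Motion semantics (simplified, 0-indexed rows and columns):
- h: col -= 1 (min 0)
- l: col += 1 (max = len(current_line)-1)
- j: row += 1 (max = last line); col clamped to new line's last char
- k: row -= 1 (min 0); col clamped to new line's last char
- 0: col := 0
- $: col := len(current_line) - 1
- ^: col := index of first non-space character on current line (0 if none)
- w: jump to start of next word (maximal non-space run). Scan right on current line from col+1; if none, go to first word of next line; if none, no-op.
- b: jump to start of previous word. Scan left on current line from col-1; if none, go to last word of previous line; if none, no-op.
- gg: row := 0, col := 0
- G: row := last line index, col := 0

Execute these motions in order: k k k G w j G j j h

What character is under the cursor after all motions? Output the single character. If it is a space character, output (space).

Answer: s

Derivation:
After 1 (k): row=0 col=0 char='l'
After 2 (k): row=0 col=0 char='l'
After 3 (k): row=0 col=0 char='l'
After 4 (G): row=5 col=0 char='s'
After 5 (w): row=5 col=5 char='l'
After 6 (j): row=5 col=5 char='l'
After 7 (G): row=5 col=0 char='s'
After 8 (j): row=5 col=0 char='s'
After 9 (j): row=5 col=0 char='s'
After 10 (h): row=5 col=0 char='s'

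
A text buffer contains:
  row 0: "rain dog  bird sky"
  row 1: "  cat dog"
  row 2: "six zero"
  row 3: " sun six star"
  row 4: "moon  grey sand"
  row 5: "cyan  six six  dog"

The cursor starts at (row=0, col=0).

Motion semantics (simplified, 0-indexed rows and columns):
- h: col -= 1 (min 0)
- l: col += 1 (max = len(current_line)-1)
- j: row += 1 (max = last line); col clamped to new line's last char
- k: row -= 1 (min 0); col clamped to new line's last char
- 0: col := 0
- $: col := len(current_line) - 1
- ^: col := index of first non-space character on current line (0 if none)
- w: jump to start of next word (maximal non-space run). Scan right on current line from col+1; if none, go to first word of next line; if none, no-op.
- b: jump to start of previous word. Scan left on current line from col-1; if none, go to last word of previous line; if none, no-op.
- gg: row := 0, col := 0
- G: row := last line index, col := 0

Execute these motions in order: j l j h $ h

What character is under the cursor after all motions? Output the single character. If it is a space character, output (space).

After 1 (j): row=1 col=0 char='_'
After 2 (l): row=1 col=1 char='_'
After 3 (j): row=2 col=1 char='i'
After 4 (h): row=2 col=0 char='s'
After 5 ($): row=2 col=7 char='o'
After 6 (h): row=2 col=6 char='r'

Answer: r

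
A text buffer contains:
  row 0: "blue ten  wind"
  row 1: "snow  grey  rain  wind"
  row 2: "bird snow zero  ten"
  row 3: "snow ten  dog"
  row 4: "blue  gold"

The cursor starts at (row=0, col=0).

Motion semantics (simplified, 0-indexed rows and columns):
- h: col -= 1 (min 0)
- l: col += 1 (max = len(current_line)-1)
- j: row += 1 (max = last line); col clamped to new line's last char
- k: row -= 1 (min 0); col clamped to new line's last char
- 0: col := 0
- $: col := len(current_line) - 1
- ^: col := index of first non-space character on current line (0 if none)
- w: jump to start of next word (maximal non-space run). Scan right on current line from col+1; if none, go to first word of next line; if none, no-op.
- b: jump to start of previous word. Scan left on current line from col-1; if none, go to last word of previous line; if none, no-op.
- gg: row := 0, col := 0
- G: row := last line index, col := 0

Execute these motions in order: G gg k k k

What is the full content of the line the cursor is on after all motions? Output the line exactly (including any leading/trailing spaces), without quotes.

After 1 (G): row=4 col=0 char='b'
After 2 (gg): row=0 col=0 char='b'
After 3 (k): row=0 col=0 char='b'
After 4 (k): row=0 col=0 char='b'
After 5 (k): row=0 col=0 char='b'

Answer: blue ten  wind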